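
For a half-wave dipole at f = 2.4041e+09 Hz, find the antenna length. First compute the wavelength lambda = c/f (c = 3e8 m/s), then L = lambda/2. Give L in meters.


lambda = c / f = 3.0000e+08 / 2.4041e+09 = 0.1247868 m
L = lambda / 2 = 0.1247868 / 2 = 0.06239 m

0.06239 m


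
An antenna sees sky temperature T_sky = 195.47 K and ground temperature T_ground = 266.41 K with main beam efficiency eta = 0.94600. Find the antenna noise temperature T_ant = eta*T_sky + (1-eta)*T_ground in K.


T_ant = 0.94600 * 195.47 + (1 - 0.94600) * 266.41 = 199.3 K

199.3 K


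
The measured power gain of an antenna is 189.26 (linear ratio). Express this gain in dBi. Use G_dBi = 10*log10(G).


G_dBi = 10 * log10(189.26) = 22.77 dBi

22.77 dBi


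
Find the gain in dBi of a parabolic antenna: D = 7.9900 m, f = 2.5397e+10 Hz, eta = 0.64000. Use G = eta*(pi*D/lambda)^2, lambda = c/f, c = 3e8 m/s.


lambda = c / f = 3.0000e+08 / 2.5397e+10 = 0.01181242 m
G_linear = 0.64000 * (pi * 7.9900 / 0.01181242)^2 = 2.889985e+06
G_dBi = 10 * log10(2.889985e+06) = 64.61 dBi

64.61 dBi


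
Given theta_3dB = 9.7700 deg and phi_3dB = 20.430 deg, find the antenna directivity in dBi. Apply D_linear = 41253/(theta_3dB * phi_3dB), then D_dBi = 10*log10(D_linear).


D_linear = 41253 / (9.7700 * 20.430) = 206.6772
D_dBi = 10 * log10(206.6772) = 23.15 dBi

23.15 dBi


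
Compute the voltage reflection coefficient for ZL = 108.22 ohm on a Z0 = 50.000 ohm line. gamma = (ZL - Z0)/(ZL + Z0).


gamma = (108.22 - 50.000) / (108.22 + 50.000) = 0.3680

0.3680


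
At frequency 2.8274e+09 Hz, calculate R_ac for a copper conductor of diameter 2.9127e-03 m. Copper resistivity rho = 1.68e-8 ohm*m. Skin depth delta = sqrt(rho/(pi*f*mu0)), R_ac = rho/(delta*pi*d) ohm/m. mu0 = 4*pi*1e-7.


delta = sqrt(1.68e-8 / (pi * 2.8274e+09 * 4*pi*1e-7)) = 1.226821e-06 m
R_ac = 1.68e-8 / (1.226821e-06 * pi * 2.9127e-03) = 1.497 ohm/m

1.497 ohm/m


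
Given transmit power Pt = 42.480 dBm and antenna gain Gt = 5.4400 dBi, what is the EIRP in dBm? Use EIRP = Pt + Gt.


EIRP = Pt + Gt = 42.480 + 5.4400 = 47.92 dBm

47.92 dBm


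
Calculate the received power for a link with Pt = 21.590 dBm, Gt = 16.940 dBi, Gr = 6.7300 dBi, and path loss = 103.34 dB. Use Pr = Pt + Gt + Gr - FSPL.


Pr = 21.590 + 16.940 + 6.7300 - 103.34 = -58.08 dBm

-58.08 dBm


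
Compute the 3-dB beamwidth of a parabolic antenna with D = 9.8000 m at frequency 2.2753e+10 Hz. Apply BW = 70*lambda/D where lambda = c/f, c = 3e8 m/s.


lambda = c / f = 3.0000e+08 / 2.2753e+10 = 0.01318507 m
BW = 70 * 0.01318507 / 9.8000 = 0.09418 deg

0.09418 deg


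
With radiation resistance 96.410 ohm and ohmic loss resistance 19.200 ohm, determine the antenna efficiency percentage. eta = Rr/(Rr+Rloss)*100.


eta = 96.410 / (96.410 + 19.200) * 100 = 83.39%

83.39%


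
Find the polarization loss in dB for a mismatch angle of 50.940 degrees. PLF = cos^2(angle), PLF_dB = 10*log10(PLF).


PLF_linear = cos^2(50.940 deg) = 0.3970687
PLF_dB = 10 * log10(0.3970687) = -4.011 dB

-4.011 dB


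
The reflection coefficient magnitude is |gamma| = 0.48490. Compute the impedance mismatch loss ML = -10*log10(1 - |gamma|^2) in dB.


ML = -10 * log10(1 - 0.48490^2) = -10 * log10(0.76487199) = 1.164 dB

1.164 dB


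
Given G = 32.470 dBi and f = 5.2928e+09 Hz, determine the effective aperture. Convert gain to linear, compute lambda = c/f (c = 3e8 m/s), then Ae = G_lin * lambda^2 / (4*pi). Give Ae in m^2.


lambda = c / f = 3.0000e+08 / 5.2928e+09 = 0.05668077 m
G_linear = 10^(32.470/10) = 1766.038
Ae = G_linear * lambda^2 / (4*pi) = 1766.038 * 0.05668077^2 / (4*pi) = 0.4515 m^2

0.4515 m^2


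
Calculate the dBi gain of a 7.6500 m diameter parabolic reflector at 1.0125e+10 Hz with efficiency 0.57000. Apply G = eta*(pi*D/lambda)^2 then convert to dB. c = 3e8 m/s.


lambda = c / f = 3.0000e+08 / 1.0125e+10 = 0.02962963 m
G_linear = 0.57000 * (pi * 7.6500 / 0.02962963)^2 = 375011.9
G_dBi = 10 * log10(375011.9) = 55.74 dBi

55.74 dBi


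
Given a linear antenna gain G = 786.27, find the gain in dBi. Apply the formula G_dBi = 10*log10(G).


G_dBi = 10 * log10(786.27) = 28.96 dBi

28.96 dBi


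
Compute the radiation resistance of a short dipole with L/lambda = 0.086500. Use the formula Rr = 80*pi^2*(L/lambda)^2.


Rr = 80 * pi^2 * (0.086500)^2 = 80 * 9.869604 * 7.482250e-03 = 5.908 ohm

5.908 ohm


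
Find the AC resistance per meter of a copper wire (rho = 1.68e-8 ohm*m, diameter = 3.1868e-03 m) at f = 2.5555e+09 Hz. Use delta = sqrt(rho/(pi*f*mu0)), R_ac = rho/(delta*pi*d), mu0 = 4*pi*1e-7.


delta = sqrt(1.68e-8 / (pi * 2.5555e+09 * 4*pi*1e-7)) = 1.290437e-06 m
R_ac = 1.68e-8 / (1.290437e-06 * pi * 3.1868e-03) = 1.300 ohm/m

1.300 ohm/m


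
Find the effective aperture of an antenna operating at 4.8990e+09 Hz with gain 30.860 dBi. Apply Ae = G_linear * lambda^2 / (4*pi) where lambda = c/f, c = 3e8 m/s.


lambda = c / f = 3.0000e+08 / 4.8990e+09 = 0.06123699 m
G_linear = 10^(30.860/10) = 1218.990
Ae = G_linear * lambda^2 / (4*pi) = 1218.990 * 0.06123699^2 / (4*pi) = 0.3638 m^2

0.3638 m^2


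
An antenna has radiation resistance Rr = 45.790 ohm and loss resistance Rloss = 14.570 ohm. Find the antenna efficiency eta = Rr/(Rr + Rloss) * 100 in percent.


eta = 45.790 / (45.790 + 14.570) * 100 = 75.86%

75.86%


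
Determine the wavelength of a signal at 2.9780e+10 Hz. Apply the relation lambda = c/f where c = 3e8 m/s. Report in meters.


lambda = c / f = 3.0000e+08 / 2.9780e+10 = 0.01007 m

0.01007 m


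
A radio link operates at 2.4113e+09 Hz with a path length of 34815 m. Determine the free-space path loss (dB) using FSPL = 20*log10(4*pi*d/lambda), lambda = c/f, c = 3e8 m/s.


lambda = c / f = 3.0000e+08 / 2.4113e+09 = 0.1244142 m
FSPL = 20 * log10(4*pi*34815/0.1244142) = 130.9 dB

130.9 dB


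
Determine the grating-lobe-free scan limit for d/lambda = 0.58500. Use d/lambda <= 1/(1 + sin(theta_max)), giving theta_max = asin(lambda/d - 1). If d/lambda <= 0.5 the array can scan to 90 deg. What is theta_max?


lambda/d - 1 = 1/0.58500 - 1 = 0.7094017
theta_max = asin(0.7094017) = 45.19 deg

45.19 deg


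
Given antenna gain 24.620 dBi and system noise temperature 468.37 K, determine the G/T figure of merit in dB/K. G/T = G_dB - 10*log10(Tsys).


G/T = 24.620 - 10*log10(468.37) = 24.620 - 26.70589 = -2.086 dB/K

-2.086 dB/K


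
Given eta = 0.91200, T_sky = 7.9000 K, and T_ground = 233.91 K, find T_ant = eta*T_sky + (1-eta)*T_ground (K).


T_ant = 0.91200 * 7.9000 + (1 - 0.91200) * 233.91 = 27.79 K

27.79 K


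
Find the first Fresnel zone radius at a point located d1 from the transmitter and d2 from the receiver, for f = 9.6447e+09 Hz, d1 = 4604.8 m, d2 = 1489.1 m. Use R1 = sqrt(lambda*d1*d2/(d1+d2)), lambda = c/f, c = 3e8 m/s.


lambda = c / f = 3.0000e+08 / 9.6447e+09 = 0.03110517 m
R1 = sqrt(0.03110517 * 4604.8 * 1489.1 / (4604.8 + 1489.1)) = 5.916 m

5.916 m


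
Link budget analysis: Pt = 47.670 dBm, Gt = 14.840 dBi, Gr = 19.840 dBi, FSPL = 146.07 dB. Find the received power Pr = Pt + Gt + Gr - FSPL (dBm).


Pr = 47.670 + 14.840 + 19.840 - 146.07 = -63.72 dBm

-63.72 dBm


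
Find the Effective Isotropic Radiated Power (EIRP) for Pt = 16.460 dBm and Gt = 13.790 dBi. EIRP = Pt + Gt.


EIRP = Pt + Gt = 16.460 + 13.790 = 30.25 dBm

30.25 dBm


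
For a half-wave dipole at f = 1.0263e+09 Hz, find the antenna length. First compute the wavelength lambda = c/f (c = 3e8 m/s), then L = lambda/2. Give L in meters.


lambda = c / f = 3.0000e+08 / 1.0263e+09 = 0.2923122 m
L = lambda / 2 = 0.2923122 / 2 = 0.1462 m

0.1462 m


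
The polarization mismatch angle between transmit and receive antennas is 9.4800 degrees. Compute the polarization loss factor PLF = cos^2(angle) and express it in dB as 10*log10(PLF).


PLF_linear = cos^2(9.4800 deg) = 0.9728728
PLF_dB = 10 * log10(0.9728728) = -0.1194 dB

-0.1194 dB


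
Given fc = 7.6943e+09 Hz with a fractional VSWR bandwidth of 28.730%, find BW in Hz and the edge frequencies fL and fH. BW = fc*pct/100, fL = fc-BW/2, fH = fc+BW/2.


BW = 7.6943e+09 * 28.730/100 = 2.210572e+09 Hz
fL = 7.6943e+09 - 2.210572e+09/2 = 6.589e+09 Hz
fH = 7.6943e+09 + 2.210572e+09/2 = 8.800e+09 Hz

BW=2.211e+09 Hz, fL=6.589e+09 Hz, fH=8.800e+09 Hz


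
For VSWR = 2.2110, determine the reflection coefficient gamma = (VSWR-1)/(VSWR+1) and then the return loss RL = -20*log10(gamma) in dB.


gamma = (2.2110 - 1) / (2.2110 + 1) = 0.3771411
RL = -20 * log10(0.3771411) = 8.470 dB

8.470 dB


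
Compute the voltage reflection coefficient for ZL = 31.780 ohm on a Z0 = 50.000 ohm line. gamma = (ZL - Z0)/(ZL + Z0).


gamma = (31.780 - 50.000) / (31.780 + 50.000) = -0.2228

-0.2228


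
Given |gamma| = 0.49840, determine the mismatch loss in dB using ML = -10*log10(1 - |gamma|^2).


ML = -10 * log10(1 - 0.49840^2) = -10 * log10(0.75159744) = 1.240 dB

1.240 dB


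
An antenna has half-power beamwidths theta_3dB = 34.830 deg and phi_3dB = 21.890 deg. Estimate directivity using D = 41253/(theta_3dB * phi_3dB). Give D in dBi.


D_linear = 41253 / (34.830 * 21.890) = 54.10735
D_dBi = 10 * log10(54.10735) = 17.33 dBi

17.33 dBi


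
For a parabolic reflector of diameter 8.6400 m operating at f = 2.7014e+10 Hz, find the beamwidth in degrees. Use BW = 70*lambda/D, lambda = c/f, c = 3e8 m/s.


lambda = c / f = 3.0000e+08 / 2.7014e+10 = 0.01110535 m
BW = 70 * 0.01110535 / 8.6400 = 0.08997 deg

0.08997 deg


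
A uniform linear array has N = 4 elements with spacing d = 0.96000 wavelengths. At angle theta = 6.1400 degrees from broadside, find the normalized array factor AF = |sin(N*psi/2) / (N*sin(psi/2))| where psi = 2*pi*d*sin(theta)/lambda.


psi = 2*pi*0.96000*sin(6.1400 deg) = 0.6451568 rad
AF = |sin(4*0.6451568/2) / (4*sin(0.6451568/2))| = 0.7578

0.7578


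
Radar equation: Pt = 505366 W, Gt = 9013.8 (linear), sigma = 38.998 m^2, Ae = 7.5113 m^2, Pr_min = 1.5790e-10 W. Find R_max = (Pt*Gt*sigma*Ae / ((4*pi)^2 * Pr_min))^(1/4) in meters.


R^4 = 505366*9013.8*38.998*7.5113 / ((4*pi)^2 * 1.5790e-10) = 5.351426e+19
R_max = 5.351426e+19^0.25 = 85530 m

85530 m


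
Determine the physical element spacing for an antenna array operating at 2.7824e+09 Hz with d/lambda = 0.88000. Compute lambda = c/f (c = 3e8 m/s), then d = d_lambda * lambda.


lambda = c / f = 3.0000e+08 / 2.7824e+09 = 0.1078206 m
d = 0.88000 * 0.1078206 = 0.09488 m

0.09488 m


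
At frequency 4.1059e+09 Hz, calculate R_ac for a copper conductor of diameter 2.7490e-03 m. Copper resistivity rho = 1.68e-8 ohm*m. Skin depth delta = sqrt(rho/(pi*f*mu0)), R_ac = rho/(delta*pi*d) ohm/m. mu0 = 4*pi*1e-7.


delta = sqrt(1.68e-8 / (pi * 4.1059e+09 * 4*pi*1e-7)) = 1.018053e-06 m
R_ac = 1.68e-8 / (1.018053e-06 * pi * 2.7490e-03) = 1.911 ohm/m

1.911 ohm/m


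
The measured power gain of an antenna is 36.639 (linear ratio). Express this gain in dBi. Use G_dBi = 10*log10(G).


G_dBi = 10 * log10(36.639) = 15.64 dBi

15.64 dBi


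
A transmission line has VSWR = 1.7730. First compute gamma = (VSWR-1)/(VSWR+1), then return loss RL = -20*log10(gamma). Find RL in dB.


gamma = (1.7730 - 1) / (1.7730 + 1) = 0.2787595
RL = -20 * log10(0.2787595) = 11.10 dB

11.10 dB


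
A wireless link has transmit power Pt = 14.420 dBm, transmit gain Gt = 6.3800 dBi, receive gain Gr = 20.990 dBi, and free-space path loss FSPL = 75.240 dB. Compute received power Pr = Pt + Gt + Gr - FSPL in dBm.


Pr = 14.420 + 6.3800 + 20.990 - 75.240 = -33.45 dBm

-33.45 dBm


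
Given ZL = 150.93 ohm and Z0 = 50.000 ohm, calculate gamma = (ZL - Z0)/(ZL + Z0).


gamma = (150.93 - 50.000) / (150.93 + 50.000) = 0.5023

0.5023


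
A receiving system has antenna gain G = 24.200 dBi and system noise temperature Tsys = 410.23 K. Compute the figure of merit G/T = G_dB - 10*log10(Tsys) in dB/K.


G/T = 24.200 - 10*log10(410.23) = 24.200 - 26.13027 = -1.930 dB/K

-1.930 dB/K


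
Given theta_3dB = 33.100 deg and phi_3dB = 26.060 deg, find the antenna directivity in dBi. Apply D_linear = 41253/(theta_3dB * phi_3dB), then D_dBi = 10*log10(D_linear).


D_linear = 41253 / (33.100 * 26.060) = 47.82480
D_dBi = 10 * log10(47.82480) = 16.80 dBi

16.80 dBi


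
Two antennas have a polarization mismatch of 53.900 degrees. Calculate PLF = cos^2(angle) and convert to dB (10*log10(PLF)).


PLF_linear = cos^2(53.900 deg) = 0.3471523
PLF_dB = 10 * log10(0.3471523) = -4.595 dB

-4.595 dB


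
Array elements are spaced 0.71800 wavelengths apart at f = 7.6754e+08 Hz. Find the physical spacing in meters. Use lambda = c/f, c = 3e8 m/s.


lambda = c / f = 3.0000e+08 / 7.6754e+08 = 0.3908591 m
d = 0.71800 * 0.3908591 = 0.2806 m

0.2806 m


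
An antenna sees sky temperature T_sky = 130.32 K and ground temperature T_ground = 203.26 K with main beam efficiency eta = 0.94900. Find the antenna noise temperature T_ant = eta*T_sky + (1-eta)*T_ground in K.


T_ant = 0.94900 * 130.32 + (1 - 0.94900) * 203.26 = 134.0 K

134.0 K


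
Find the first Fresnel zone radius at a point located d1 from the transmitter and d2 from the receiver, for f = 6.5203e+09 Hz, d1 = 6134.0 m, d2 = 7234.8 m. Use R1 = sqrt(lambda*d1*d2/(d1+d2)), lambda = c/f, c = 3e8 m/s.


lambda = c / f = 3.0000e+08 / 6.5203e+09 = 0.04601015 m
R1 = sqrt(0.04601015 * 6134.0 * 7234.8 / (6134.0 + 7234.8)) = 12.36 m

12.36 m


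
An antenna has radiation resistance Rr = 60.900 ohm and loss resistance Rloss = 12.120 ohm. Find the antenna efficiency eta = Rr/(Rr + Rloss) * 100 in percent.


eta = 60.900 / (60.900 + 12.120) * 100 = 83.40%

83.40%


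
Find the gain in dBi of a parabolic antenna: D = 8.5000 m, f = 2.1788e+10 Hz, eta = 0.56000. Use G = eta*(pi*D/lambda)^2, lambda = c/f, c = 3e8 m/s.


lambda = c / f = 3.0000e+08 / 2.1788e+10 = 0.01376905 m
G_linear = 0.56000 * (pi * 8.5000 / 0.01376905)^2 = 2.106288e+06
G_dBi = 10 * log10(2.106288e+06) = 63.24 dBi

63.24 dBi


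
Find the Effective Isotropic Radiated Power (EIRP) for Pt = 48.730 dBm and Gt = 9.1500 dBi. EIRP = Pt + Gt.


EIRP = Pt + Gt = 48.730 + 9.1500 = 57.88 dBm

57.88 dBm


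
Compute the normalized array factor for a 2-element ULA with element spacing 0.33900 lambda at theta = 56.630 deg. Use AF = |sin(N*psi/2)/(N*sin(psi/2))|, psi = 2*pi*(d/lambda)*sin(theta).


psi = 2*pi*0.33900*sin(56.630 deg) = 1.778839 rad
AF = |sin(2*1.778839/2) / (2*sin(1.778839/2))| = 0.6299

0.6299


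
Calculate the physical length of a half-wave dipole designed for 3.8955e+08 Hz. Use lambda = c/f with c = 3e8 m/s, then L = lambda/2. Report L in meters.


lambda = c / f = 3.0000e+08 / 3.8955e+08 = 0.7701194 m
L = lambda / 2 = 0.7701194 / 2 = 0.3851 m

0.3851 m


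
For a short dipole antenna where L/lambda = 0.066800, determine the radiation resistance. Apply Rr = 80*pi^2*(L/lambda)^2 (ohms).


Rr = 80 * pi^2 * (0.066800)^2 = 80 * 9.869604 * 4.462240e-03 = 3.523 ohm

3.523 ohm


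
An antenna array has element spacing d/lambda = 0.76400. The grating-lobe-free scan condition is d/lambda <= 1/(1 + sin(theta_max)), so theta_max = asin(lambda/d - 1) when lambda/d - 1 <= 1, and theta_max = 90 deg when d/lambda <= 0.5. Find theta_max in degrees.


lambda/d - 1 = 1/0.76400 - 1 = 0.3089005
theta_max = asin(0.3089005) = 17.99 deg

17.99 deg


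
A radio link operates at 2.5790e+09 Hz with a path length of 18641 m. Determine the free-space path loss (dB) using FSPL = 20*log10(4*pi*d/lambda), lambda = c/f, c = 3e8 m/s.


lambda = c / f = 3.0000e+08 / 2.5790e+09 = 0.1163242 m
FSPL = 20 * log10(4*pi*18641/0.1163242) = 126.1 dB

126.1 dB


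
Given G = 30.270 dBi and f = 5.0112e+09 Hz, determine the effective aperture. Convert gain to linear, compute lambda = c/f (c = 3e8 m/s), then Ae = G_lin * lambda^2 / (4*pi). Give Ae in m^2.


lambda = c / f = 3.0000e+08 / 5.0112e+09 = 0.05986590 m
G_linear = 10^(30.270/10) = 1064.143
Ae = G_linear * lambda^2 / (4*pi) = 1064.143 * 0.05986590^2 / (4*pi) = 0.3035 m^2

0.3035 m^2


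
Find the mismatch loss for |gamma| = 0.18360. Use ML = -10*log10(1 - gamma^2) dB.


ML = -10 * log10(1 - 0.18360^2) = -10 * log10(0.96629104) = 0.1489 dB

0.1489 dB


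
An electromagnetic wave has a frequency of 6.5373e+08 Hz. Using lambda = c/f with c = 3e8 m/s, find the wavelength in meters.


lambda = c / f = 3.0000e+08 / 6.5373e+08 = 0.4589 m

0.4589 m


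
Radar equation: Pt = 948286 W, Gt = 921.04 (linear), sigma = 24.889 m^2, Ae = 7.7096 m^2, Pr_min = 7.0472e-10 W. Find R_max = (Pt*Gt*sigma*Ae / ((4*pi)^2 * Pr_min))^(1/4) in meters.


R^4 = 948286*921.04*24.889*7.7096 / ((4*pi)^2 * 7.0472e-10) = 1.505986e+18
R_max = 1.505986e+18^0.25 = 35031 m

35031 m


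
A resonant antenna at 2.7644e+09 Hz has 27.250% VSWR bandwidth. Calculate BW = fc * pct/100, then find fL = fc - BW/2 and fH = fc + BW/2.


BW = 2.7644e+09 * 27.250/100 = 7.532990e+08 Hz
fL = 2.7644e+09 - 7.532990e+08/2 = 2.388e+09 Hz
fH = 2.7644e+09 + 7.532990e+08/2 = 3.141e+09 Hz

BW=7.533e+08 Hz, fL=2.388e+09 Hz, fH=3.141e+09 Hz


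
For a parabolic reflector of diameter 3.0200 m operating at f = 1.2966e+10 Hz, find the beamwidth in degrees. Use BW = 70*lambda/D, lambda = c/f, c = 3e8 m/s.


lambda = c / f = 3.0000e+08 / 1.2966e+10 = 0.02313744 m
BW = 70 * 0.02313744 / 3.0200 = 0.5363 deg

0.5363 deg


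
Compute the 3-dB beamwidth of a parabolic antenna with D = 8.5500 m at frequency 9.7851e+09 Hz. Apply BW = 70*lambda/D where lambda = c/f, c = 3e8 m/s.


lambda = c / f = 3.0000e+08 / 9.7851e+09 = 0.03065886 m
BW = 70 * 0.03065886 / 8.5500 = 0.2510 deg

0.2510 deg


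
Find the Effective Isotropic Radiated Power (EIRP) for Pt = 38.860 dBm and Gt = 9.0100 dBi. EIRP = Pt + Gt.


EIRP = Pt + Gt = 38.860 + 9.0100 = 47.87 dBm

47.87 dBm


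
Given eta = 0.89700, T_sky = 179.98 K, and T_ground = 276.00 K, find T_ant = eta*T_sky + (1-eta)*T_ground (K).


T_ant = 0.89700 * 179.98 + (1 - 0.89700) * 276.00 = 189.9 K

189.9 K


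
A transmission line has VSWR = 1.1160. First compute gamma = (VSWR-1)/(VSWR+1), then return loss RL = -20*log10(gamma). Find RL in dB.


gamma = (1.1160 - 1) / (1.1160 + 1) = 0.05482042
RL = -20 * log10(0.05482042) = 25.22 dB

25.22 dB


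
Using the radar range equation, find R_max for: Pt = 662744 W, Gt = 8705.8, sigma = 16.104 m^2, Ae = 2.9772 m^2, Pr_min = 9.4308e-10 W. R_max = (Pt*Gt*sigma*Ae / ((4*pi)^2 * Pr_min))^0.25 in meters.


R^4 = 662744*8705.8*16.104*2.9772 / ((4*pi)^2 * 9.4308e-10) = 1.857496e+18
R_max = 1.857496e+18^0.25 = 36917 m

36917 m


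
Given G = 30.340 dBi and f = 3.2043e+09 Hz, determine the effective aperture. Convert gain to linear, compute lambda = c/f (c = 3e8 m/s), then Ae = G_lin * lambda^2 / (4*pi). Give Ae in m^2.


lambda = c / f = 3.0000e+08 / 3.2043e+09 = 0.09362419 m
G_linear = 10^(30.340/10) = 1081.434
Ae = G_linear * lambda^2 / (4*pi) = 1081.434 * 0.09362419^2 / (4*pi) = 0.7543 m^2

0.7543 m^2


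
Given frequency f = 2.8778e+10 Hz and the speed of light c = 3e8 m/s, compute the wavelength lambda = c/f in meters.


lambda = c / f = 3.0000e+08 / 2.8778e+10 = 0.01042 m

0.01042 m


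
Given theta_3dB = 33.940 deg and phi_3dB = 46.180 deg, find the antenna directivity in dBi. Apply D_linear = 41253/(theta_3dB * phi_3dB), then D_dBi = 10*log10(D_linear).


D_linear = 41253 / (33.940 * 46.180) = 26.32024
D_dBi = 10 * log10(26.32024) = 14.20 dBi

14.20 dBi


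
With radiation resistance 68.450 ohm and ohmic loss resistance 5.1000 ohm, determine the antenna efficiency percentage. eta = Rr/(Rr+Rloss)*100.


eta = 68.450 / (68.450 + 5.1000) * 100 = 93.07%

93.07%


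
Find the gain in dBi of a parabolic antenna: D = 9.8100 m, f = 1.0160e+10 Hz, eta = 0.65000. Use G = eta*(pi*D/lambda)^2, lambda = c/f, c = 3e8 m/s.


lambda = c / f = 3.0000e+08 / 1.0160e+10 = 0.02952756 m
G_linear = 0.65000 * (pi * 9.8100 / 0.02952756)^2 = 708102.3
G_dBi = 10 * log10(708102.3) = 58.50 dBi

58.50 dBi


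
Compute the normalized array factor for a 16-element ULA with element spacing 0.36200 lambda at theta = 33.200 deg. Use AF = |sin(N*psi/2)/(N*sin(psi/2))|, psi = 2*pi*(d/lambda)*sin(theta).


psi = 2*pi*0.36200*sin(33.200 deg) = 1.245440 rad
AF = |sin(16*1.245440/2) / (16*sin(1.245440/2))| = 0.05498

0.05498


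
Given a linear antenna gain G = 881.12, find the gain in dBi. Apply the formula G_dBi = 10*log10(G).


G_dBi = 10 * log10(881.12) = 29.45 dBi

29.45 dBi


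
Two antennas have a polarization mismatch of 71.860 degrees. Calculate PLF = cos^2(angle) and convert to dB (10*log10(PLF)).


PLF_linear = cos^2(71.860 deg) = 0.09693256
PLF_dB = 10 * log10(0.09693256) = -10.14 dB

-10.14 dB


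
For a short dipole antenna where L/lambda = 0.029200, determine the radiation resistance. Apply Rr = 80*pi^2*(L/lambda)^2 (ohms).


Rr = 80 * pi^2 * (0.029200)^2 = 80 * 9.869604 * 8.526400e-04 = 0.6732 ohm

0.6732 ohm


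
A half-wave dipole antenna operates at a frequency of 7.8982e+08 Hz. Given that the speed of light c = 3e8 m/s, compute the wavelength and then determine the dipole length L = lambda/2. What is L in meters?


lambda = c / f = 3.0000e+08 / 7.8982e+08 = 0.3798334 m
L = lambda / 2 = 0.3798334 / 2 = 0.1899 m

0.1899 m


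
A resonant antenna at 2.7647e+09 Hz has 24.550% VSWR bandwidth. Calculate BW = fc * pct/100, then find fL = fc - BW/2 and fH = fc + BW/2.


BW = 2.7647e+09 * 24.550/100 = 6.787338e+08 Hz
fL = 2.7647e+09 - 6.787338e+08/2 = 2.425e+09 Hz
fH = 2.7647e+09 + 6.787338e+08/2 = 3.104e+09 Hz

BW=6.787e+08 Hz, fL=2.425e+09 Hz, fH=3.104e+09 Hz


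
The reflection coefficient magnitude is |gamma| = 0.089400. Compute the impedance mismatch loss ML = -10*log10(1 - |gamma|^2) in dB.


ML = -10 * log10(1 - 0.089400^2) = -10 * log10(0.99200764) = 0.03485 dB

0.03485 dB


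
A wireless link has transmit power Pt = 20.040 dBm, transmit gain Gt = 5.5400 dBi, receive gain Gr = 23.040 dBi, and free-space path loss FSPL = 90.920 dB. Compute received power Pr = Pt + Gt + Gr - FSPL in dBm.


Pr = 20.040 + 5.5400 + 23.040 - 90.920 = -42.30 dBm

-42.30 dBm


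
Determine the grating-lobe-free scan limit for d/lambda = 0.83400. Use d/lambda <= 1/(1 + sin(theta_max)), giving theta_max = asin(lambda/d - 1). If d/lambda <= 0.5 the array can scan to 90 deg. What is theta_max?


lambda/d - 1 = 1/0.83400 - 1 = 0.1990408
theta_max = asin(0.1990408) = 11.48 deg

11.48 deg


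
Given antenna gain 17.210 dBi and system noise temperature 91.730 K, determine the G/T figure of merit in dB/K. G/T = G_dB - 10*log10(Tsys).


G/T = 17.210 - 10*log10(91.730) = 17.210 - 19.62511 = -2.415 dB/K

-2.415 dB/K


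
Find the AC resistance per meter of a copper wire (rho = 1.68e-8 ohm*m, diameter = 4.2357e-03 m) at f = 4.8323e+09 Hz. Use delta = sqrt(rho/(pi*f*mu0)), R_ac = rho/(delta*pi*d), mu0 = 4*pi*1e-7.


delta = sqrt(1.68e-8 / (pi * 4.8323e+09 * 4*pi*1e-7)) = 9.384212e-07 m
R_ac = 1.68e-8 / (9.384212e-07 * pi * 4.2357e-03) = 1.345 ohm/m

1.345 ohm/m


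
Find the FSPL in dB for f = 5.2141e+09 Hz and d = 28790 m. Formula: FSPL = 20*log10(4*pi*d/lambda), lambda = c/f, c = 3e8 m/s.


lambda = c / f = 3.0000e+08 / 5.2141e+09 = 0.05753630 m
FSPL = 20 * log10(4*pi*28790/0.05753630) = 136.0 dB

136.0 dB


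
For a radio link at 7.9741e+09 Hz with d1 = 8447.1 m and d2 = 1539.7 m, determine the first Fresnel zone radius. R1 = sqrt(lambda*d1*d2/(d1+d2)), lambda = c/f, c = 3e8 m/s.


lambda = c / f = 3.0000e+08 / 7.9741e+09 = 0.03762180 m
R1 = sqrt(0.03762180 * 8447.1 * 1539.7 / (8447.1 + 1539.7)) = 7.000 m

7.000 m


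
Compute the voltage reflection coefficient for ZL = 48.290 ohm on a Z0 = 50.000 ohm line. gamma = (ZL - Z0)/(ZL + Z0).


gamma = (48.290 - 50.000) / (48.290 + 50.000) = -0.01740

-0.01740


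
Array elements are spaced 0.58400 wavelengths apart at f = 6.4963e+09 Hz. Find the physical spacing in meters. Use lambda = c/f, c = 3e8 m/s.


lambda = c / f = 3.0000e+08 / 6.4963e+09 = 0.04618013 m
d = 0.58400 * 0.04618013 = 0.02697 m

0.02697 m


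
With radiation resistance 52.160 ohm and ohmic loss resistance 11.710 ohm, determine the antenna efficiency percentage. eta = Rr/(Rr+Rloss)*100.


eta = 52.160 / (52.160 + 11.710) * 100 = 81.67%

81.67%


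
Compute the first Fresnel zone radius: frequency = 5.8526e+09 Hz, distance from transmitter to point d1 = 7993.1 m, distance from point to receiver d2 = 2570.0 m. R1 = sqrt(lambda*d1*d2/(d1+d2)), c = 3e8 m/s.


lambda = c / f = 3.0000e+08 / 5.8526e+09 = 0.05125927 m
R1 = sqrt(0.05125927 * 7993.1 * 2570.0 / (7993.1 + 2570.0)) = 9.984 m

9.984 m


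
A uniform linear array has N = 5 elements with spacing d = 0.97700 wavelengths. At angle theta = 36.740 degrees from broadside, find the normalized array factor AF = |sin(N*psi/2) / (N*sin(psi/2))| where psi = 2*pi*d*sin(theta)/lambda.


psi = 2*pi*0.97700*sin(36.740 deg) = 3.672060 rad
AF = |sin(5*3.672060/2) / (5*sin(3.672060/2))| = 0.05019

0.05019


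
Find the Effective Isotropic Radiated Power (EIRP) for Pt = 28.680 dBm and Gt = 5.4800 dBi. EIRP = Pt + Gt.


EIRP = Pt + Gt = 28.680 + 5.4800 = 34.16 dBm

34.16 dBm


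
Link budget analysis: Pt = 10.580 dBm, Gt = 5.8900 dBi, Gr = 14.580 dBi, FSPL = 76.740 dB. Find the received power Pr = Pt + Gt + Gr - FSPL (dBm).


Pr = 10.580 + 5.8900 + 14.580 - 76.740 = -45.69 dBm

-45.69 dBm


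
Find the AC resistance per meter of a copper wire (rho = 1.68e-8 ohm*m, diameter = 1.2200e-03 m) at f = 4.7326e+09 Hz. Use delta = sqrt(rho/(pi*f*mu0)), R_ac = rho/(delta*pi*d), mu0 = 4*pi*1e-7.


delta = sqrt(1.68e-8 / (pi * 4.7326e+09 * 4*pi*1e-7)) = 9.482544e-07 m
R_ac = 1.68e-8 / (9.482544e-07 * pi * 1.2200e-03) = 4.622 ohm/m

4.622 ohm/m


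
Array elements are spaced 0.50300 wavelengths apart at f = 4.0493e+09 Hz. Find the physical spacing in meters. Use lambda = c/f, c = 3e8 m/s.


lambda = c / f = 3.0000e+08 / 4.0493e+09 = 0.07408688 m
d = 0.50300 * 0.07408688 = 0.03727 m

0.03727 m


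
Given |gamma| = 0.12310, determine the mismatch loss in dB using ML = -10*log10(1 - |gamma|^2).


ML = -10 * log10(1 - 0.12310^2) = -10 * log10(0.98484639) = 0.06632 dB

0.06632 dB


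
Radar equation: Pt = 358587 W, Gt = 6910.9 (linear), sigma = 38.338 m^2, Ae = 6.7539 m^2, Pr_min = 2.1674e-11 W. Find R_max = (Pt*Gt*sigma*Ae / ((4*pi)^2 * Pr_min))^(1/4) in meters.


R^4 = 358587*6910.9*38.338*6.7539 / ((4*pi)^2 * 2.1674e-11) = 1.874798e+20
R_max = 1.874798e+20^0.25 = 117014 m

117014 m


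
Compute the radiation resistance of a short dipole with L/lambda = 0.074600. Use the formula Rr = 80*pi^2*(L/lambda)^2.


Rr = 80 * pi^2 * (0.074600)^2 = 80 * 9.869604 * 5.565160e-03 = 4.394 ohm

4.394 ohm


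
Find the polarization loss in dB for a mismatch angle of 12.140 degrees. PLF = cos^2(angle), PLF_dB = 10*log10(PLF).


PLF_linear = cos^2(12.140 deg) = 0.9557734
PLF_dB = 10 * log10(0.9557734) = -0.1965 dB

-0.1965 dB


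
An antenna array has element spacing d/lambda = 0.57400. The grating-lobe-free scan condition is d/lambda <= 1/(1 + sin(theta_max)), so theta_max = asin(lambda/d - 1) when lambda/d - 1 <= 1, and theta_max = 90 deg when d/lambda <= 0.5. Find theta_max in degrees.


lambda/d - 1 = 1/0.57400 - 1 = 0.7421603
theta_max = asin(0.7421603) = 47.92 deg

47.92 deg


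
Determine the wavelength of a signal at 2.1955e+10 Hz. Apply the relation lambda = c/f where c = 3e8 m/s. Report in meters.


lambda = c / f = 3.0000e+08 / 2.1955e+10 = 0.01366 m

0.01366 m


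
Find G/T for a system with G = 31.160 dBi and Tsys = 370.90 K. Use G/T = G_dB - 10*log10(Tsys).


G/T = 31.160 - 10*log10(370.90) = 31.160 - 25.69257 = 5.467 dB/K

5.467 dB/K


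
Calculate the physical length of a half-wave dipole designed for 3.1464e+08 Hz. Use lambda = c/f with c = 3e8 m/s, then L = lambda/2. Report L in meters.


lambda = c / f = 3.0000e+08 / 3.1464e+08 = 0.9534706 m
L = lambda / 2 = 0.9534706 / 2 = 0.4767 m

0.4767 m


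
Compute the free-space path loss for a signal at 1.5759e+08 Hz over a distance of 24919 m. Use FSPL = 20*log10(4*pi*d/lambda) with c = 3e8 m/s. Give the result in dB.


lambda = c / f = 3.0000e+08 / 1.5759e+08 = 1.903674 m
FSPL = 20 * log10(4*pi*24919/1.903674) = 104.3 dB

104.3 dB


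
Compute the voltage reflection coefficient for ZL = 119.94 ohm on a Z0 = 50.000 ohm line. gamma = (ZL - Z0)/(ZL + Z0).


gamma = (119.94 - 50.000) / (119.94 + 50.000) = 0.4116

0.4116


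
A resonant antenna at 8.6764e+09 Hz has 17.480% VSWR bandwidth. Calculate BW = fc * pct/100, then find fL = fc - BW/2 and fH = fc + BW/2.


BW = 8.6764e+09 * 17.480/100 = 1.516635e+09 Hz
fL = 8.6764e+09 - 1.516635e+09/2 = 7.918e+09 Hz
fH = 8.6764e+09 + 1.516635e+09/2 = 9.435e+09 Hz

BW=1.517e+09 Hz, fL=7.918e+09 Hz, fH=9.435e+09 Hz


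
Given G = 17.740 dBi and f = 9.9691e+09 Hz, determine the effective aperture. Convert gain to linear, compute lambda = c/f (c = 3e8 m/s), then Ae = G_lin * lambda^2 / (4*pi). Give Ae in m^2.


lambda = c / f = 3.0000e+08 / 9.9691e+09 = 0.03009299 m
G_linear = 10^(17.740/10) = 59.42922
Ae = G_linear * lambda^2 / (4*pi) = 59.42922 * 0.03009299^2 / (4*pi) = 4.283e-03 m^2

4.283e-03 m^2


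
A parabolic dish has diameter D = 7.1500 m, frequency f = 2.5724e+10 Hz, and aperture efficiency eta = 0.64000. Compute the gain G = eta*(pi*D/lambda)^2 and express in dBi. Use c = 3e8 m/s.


lambda = c / f = 3.0000e+08 / 2.5724e+10 = 0.01166226 m
G_linear = 0.64000 * (pi * 7.1500 / 0.01166226)^2 = 2.374250e+06
G_dBi = 10 * log10(2.374250e+06) = 63.76 dBi

63.76 dBi


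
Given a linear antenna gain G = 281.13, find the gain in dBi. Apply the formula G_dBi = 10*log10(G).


G_dBi = 10 * log10(281.13) = 24.49 dBi

24.49 dBi


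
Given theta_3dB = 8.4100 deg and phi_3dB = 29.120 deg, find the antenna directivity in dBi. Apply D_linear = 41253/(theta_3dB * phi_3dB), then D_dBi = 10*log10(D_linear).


D_linear = 41253 / (8.4100 * 29.120) = 168.4489
D_dBi = 10 * log10(168.4489) = 22.26 dBi

22.26 dBi


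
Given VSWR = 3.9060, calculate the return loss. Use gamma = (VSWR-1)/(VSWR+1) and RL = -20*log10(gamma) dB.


gamma = (3.9060 - 1) / (3.9060 + 1) = 0.5923359
RL = -20 * log10(0.5923359) = 4.549 dB

4.549 dB


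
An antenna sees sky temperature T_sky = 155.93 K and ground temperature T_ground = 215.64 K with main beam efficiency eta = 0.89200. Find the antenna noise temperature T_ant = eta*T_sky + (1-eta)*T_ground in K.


T_ant = 0.89200 * 155.93 + (1 - 0.89200) * 215.64 = 162.4 K

162.4 K


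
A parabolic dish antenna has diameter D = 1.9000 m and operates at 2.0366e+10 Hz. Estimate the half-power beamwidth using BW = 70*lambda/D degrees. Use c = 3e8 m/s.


lambda = c / f = 3.0000e+08 / 2.0366e+10 = 0.01473043 m
BW = 70 * 0.01473043 / 1.9000 = 0.5427 deg

0.5427 deg


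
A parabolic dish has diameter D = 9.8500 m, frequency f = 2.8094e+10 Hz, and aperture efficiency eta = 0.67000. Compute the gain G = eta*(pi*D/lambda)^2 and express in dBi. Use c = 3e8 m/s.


lambda = c / f = 3.0000e+08 / 2.8094e+10 = 0.01067844 m
G_linear = 0.67000 * (pi * 9.8500 / 0.01067844)^2 = 5.626410e+06
G_dBi = 10 * log10(5.626410e+06) = 67.50 dBi

67.50 dBi


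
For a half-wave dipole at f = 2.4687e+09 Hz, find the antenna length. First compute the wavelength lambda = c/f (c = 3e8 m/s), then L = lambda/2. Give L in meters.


lambda = c / f = 3.0000e+08 / 2.4687e+09 = 0.1215214 m
L = lambda / 2 = 0.1215214 / 2 = 0.06076 m

0.06076 m


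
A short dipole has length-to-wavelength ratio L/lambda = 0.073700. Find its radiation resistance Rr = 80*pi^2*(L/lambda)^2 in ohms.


Rr = 80 * pi^2 * (0.073700)^2 = 80 * 9.869604 * 5.431690e-03 = 4.289 ohm

4.289 ohm


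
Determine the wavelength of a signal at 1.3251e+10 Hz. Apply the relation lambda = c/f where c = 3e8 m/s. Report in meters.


lambda = c / f = 3.0000e+08 / 1.3251e+10 = 0.02264 m

0.02264 m


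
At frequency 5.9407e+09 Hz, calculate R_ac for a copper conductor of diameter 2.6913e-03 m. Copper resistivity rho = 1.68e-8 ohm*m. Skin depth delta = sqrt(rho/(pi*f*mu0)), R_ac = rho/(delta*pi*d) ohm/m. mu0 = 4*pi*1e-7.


delta = sqrt(1.68e-8 / (pi * 5.9407e+09 * 4*pi*1e-7)) = 8.463616e-07 m
R_ac = 1.68e-8 / (8.463616e-07 * pi * 2.6913e-03) = 2.348 ohm/m

2.348 ohm/m


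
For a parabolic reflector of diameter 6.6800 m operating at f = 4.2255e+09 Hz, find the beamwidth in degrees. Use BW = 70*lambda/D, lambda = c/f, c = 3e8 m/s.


lambda = c / f = 3.0000e+08 / 4.2255e+09 = 0.07099752 m
BW = 70 * 0.07099752 / 6.6800 = 0.7440 deg

0.7440 deg


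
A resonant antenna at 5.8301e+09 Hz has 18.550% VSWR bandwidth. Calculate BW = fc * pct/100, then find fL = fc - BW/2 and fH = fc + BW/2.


BW = 5.8301e+09 * 18.550/100 = 1.081484e+09 Hz
fL = 5.8301e+09 - 1.081484e+09/2 = 5.289e+09 Hz
fH = 5.8301e+09 + 1.081484e+09/2 = 6.371e+09 Hz

BW=1.081e+09 Hz, fL=5.289e+09 Hz, fH=6.371e+09 Hz


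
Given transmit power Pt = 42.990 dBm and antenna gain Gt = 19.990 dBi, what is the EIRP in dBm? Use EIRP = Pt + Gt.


EIRP = Pt + Gt = 42.990 + 19.990 = 62.98 dBm

62.98 dBm


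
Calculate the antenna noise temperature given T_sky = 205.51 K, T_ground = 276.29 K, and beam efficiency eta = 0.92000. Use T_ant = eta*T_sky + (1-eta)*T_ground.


T_ant = 0.92000 * 205.51 + (1 - 0.92000) * 276.29 = 211.2 K

211.2 K


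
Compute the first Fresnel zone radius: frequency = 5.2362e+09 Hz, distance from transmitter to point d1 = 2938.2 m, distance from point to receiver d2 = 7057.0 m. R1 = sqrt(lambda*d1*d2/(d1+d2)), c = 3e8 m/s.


lambda = c / f = 3.0000e+08 / 5.2362e+09 = 0.05729346 m
R1 = sqrt(0.05729346 * 2938.2 * 7057.0 / (2938.2 + 7057.0)) = 10.90 m

10.90 m


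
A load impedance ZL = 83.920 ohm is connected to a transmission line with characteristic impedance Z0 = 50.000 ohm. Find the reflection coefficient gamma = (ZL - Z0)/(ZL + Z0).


gamma = (83.920 - 50.000) / (83.920 + 50.000) = 0.2533

0.2533


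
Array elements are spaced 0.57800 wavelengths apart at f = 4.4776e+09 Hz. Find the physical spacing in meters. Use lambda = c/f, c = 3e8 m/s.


lambda = c / f = 3.0000e+08 / 4.4776e+09 = 0.06700018 m
d = 0.57800 * 0.06700018 = 0.03873 m

0.03873 m


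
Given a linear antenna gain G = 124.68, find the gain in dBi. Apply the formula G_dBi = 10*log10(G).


G_dBi = 10 * log10(124.68) = 20.96 dBi

20.96 dBi


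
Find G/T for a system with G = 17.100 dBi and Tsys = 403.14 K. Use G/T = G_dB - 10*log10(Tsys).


G/T = 17.100 - 10*log10(403.14) = 17.100 - 26.05456 = -8.955 dB/K

-8.955 dB/K


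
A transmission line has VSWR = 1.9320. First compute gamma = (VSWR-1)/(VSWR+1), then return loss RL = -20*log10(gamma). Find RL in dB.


gamma = (1.9320 - 1) / (1.9320 + 1) = 0.3178718
RL = -20 * log10(0.3178718) = 9.955 dB

9.955 dB


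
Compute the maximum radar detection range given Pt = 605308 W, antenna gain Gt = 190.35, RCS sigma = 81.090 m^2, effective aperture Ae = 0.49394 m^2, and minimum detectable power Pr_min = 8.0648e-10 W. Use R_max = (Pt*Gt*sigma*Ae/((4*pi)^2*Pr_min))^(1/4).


R^4 = 605308*190.35*81.090*0.49394 / ((4*pi)^2 * 8.0648e-10) = 3.623744e+16
R_max = 3.623744e+16^0.25 = 13797 m

13797 m


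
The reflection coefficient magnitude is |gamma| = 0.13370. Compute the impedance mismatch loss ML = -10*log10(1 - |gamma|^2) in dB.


ML = -10 * log10(1 - 0.13370^2) = -10 * log10(0.98212431) = 0.07834 dB

0.07834 dB


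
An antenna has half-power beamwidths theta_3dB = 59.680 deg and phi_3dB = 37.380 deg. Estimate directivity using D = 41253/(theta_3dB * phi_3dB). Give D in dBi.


D_linear = 41253 / (59.680 * 37.380) = 18.49215
D_dBi = 10 * log10(18.49215) = 12.67 dBi

12.67 dBi


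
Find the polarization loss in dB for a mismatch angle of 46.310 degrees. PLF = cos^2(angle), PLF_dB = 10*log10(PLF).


PLF_linear = cos^2(46.310 deg) = 0.4771442
PLF_dB = 10 * log10(0.4771442) = -3.214 dB

-3.214 dB


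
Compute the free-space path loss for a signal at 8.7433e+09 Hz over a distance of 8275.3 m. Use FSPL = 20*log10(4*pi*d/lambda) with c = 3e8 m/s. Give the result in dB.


lambda = c / f = 3.0000e+08 / 8.7433e+09 = 0.03431199 m
FSPL = 20 * log10(4*pi*8275.3/0.03431199) = 129.6 dB

129.6 dB


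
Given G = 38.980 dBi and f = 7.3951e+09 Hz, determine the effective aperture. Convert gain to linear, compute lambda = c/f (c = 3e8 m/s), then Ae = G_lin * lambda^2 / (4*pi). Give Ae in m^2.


lambda = c / f = 3.0000e+08 / 7.3951e+09 = 0.04056740 m
G_linear = 10^(38.980/10) = 7906.786
Ae = G_linear * lambda^2 / (4*pi) = 7906.786 * 0.04056740^2 / (4*pi) = 1.035 m^2

1.035 m^2


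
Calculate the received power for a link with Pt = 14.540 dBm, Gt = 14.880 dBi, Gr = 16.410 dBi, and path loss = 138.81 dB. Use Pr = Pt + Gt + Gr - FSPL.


Pr = 14.540 + 14.880 + 16.410 - 138.81 = -92.98 dBm

-92.98 dBm


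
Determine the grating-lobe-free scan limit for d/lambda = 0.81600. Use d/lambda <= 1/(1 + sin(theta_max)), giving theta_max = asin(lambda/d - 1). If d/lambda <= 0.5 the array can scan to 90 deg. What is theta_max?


lambda/d - 1 = 1/0.81600 - 1 = 0.2254902
theta_max = asin(0.2254902) = 13.03 deg

13.03 deg


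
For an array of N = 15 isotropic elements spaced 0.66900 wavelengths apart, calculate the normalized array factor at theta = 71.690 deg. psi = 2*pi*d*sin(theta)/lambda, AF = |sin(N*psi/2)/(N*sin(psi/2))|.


psi = 2*pi*0.66900*sin(71.690 deg) = 3.990633 rad
AF = |sin(15*3.990633/2) / (15*sin(3.990633/2))| = 0.07290

0.07290


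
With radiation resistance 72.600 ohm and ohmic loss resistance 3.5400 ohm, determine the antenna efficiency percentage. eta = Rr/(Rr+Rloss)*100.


eta = 72.600 / (72.600 + 3.5400) * 100 = 95.35%

95.35%


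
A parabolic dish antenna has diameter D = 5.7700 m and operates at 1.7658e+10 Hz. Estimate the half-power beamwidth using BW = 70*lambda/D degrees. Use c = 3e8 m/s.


lambda = c / f = 3.0000e+08 / 1.7658e+10 = 0.01698947 m
BW = 70 * 0.01698947 / 5.7700 = 0.2061 deg

0.2061 deg


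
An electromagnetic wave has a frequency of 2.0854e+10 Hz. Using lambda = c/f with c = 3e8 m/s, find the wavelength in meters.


lambda = c / f = 3.0000e+08 / 2.0854e+10 = 0.01439 m

0.01439 m


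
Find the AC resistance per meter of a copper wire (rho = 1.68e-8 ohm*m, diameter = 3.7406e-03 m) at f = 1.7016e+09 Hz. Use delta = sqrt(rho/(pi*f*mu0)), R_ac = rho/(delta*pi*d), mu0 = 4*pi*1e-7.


delta = sqrt(1.68e-8 / (pi * 1.7016e+09 * 4*pi*1e-7)) = 1.581416e-06 m
R_ac = 1.68e-8 / (1.581416e-06 * pi * 3.7406e-03) = 0.9040 ohm/m

0.9040 ohm/m


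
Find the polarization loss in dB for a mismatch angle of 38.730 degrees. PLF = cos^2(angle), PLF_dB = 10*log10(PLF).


PLF_linear = cos^2(38.730 deg) = 0.6085606
PLF_dB = 10 * log10(0.6085606) = -2.157 dB

-2.157 dB


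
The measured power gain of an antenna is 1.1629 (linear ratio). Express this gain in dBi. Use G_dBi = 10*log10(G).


G_dBi = 10 * log10(1.1629) = 0.6554 dBi

0.6554 dBi


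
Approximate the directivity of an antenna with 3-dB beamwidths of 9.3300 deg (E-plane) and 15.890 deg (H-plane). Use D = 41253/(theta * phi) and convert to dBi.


D_linear = 41253 / (9.3300 * 15.890) = 278.2595
D_dBi = 10 * log10(278.2595) = 24.44 dBi

24.44 dBi


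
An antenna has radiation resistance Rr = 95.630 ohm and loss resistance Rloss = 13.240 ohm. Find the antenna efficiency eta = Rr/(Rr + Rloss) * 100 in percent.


eta = 95.630 / (95.630 + 13.240) * 100 = 87.84%

87.84%


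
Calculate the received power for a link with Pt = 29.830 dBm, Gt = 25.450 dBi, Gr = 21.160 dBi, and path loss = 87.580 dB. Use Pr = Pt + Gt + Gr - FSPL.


Pr = 29.830 + 25.450 + 21.160 - 87.580 = -11.14 dBm

-11.14 dBm


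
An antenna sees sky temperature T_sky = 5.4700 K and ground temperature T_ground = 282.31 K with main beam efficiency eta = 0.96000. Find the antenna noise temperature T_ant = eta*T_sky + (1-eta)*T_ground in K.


T_ant = 0.96000 * 5.4700 + (1 - 0.96000) * 282.31 = 16.54 K

16.54 K
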